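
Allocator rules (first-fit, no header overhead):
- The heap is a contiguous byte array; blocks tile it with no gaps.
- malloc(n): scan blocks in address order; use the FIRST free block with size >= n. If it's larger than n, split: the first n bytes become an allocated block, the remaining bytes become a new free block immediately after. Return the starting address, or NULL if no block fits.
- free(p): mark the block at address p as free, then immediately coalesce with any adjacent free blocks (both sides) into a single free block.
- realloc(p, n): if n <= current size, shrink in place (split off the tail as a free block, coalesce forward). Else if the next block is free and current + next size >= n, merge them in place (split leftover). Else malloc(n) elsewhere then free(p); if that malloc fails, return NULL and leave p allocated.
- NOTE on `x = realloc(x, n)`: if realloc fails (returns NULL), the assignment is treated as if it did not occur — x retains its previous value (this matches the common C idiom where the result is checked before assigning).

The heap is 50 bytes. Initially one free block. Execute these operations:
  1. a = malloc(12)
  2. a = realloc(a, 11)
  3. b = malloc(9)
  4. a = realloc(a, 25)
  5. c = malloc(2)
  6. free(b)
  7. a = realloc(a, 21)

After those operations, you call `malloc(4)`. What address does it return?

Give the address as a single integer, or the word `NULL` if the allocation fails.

Answer: 2

Derivation:
Op 1: a = malloc(12) -> a = 0; heap: [0-11 ALLOC][12-49 FREE]
Op 2: a = realloc(a, 11) -> a = 0; heap: [0-10 ALLOC][11-49 FREE]
Op 3: b = malloc(9) -> b = 11; heap: [0-10 ALLOC][11-19 ALLOC][20-49 FREE]
Op 4: a = realloc(a, 25) -> a = 20; heap: [0-10 FREE][11-19 ALLOC][20-44 ALLOC][45-49 FREE]
Op 5: c = malloc(2) -> c = 0; heap: [0-1 ALLOC][2-10 FREE][11-19 ALLOC][20-44 ALLOC][45-49 FREE]
Op 6: free(b) -> (freed b); heap: [0-1 ALLOC][2-19 FREE][20-44 ALLOC][45-49 FREE]
Op 7: a = realloc(a, 21) -> a = 20; heap: [0-1 ALLOC][2-19 FREE][20-40 ALLOC][41-49 FREE]
malloc(4): first-fit scan over [0-1 ALLOC][2-19 FREE][20-40 ALLOC][41-49 FREE] -> 2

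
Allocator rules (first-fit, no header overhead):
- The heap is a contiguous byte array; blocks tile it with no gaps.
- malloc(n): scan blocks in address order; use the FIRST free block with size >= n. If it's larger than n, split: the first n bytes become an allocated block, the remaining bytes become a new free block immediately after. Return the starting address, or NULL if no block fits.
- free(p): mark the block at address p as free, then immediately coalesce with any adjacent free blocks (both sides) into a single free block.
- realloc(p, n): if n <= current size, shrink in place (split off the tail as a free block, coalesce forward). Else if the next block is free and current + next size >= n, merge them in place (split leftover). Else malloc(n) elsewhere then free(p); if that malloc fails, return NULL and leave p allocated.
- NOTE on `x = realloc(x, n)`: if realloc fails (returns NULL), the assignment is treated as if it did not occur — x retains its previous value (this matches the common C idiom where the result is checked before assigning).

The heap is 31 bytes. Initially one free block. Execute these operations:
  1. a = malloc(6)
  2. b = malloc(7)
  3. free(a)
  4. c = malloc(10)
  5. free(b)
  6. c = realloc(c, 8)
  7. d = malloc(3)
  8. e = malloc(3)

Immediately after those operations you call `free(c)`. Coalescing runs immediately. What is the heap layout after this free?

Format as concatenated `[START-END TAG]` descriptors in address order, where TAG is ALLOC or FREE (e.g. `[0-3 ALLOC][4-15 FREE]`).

Answer: [0-2 ALLOC][3-5 ALLOC][6-30 FREE]

Derivation:
Op 1: a = malloc(6) -> a = 0; heap: [0-5 ALLOC][6-30 FREE]
Op 2: b = malloc(7) -> b = 6; heap: [0-5 ALLOC][6-12 ALLOC][13-30 FREE]
Op 3: free(a) -> (freed a); heap: [0-5 FREE][6-12 ALLOC][13-30 FREE]
Op 4: c = malloc(10) -> c = 13; heap: [0-5 FREE][6-12 ALLOC][13-22 ALLOC][23-30 FREE]
Op 5: free(b) -> (freed b); heap: [0-12 FREE][13-22 ALLOC][23-30 FREE]
Op 6: c = realloc(c, 8) -> c = 13; heap: [0-12 FREE][13-20 ALLOC][21-30 FREE]
Op 7: d = malloc(3) -> d = 0; heap: [0-2 ALLOC][3-12 FREE][13-20 ALLOC][21-30 FREE]
Op 8: e = malloc(3) -> e = 3; heap: [0-2 ALLOC][3-5 ALLOC][6-12 FREE][13-20 ALLOC][21-30 FREE]
free(c): c = 13 -> block [13-20 ALLOC]; mark free, coalesce with adjacent free neighbors -> [0-2 ALLOC][3-5 ALLOC][6-30 FREE]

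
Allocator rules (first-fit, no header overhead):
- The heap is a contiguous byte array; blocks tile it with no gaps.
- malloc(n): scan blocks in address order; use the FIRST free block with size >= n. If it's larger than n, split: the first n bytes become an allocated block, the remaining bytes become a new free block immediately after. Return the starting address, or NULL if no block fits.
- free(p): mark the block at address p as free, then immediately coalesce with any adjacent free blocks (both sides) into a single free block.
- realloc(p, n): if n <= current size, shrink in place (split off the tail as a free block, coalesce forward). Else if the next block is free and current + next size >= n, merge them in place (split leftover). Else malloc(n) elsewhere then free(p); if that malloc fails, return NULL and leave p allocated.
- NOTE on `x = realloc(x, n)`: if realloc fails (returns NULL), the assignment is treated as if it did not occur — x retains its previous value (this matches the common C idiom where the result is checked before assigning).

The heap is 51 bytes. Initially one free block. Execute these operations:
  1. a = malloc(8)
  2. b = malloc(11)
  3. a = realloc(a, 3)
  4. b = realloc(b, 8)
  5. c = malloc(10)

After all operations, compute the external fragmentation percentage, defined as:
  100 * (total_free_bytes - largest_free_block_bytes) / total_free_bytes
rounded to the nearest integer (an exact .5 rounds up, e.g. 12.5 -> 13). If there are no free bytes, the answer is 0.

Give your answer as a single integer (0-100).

Answer: 17

Derivation:
Op 1: a = malloc(8) -> a = 0; heap: [0-7 ALLOC][8-50 FREE]
Op 2: b = malloc(11) -> b = 8; heap: [0-7 ALLOC][8-18 ALLOC][19-50 FREE]
Op 3: a = realloc(a, 3) -> a = 0; heap: [0-2 ALLOC][3-7 FREE][8-18 ALLOC][19-50 FREE]
Op 4: b = realloc(b, 8) -> b = 8; heap: [0-2 ALLOC][3-7 FREE][8-15 ALLOC][16-50 FREE]
Op 5: c = malloc(10) -> c = 16; heap: [0-2 ALLOC][3-7 FREE][8-15 ALLOC][16-25 ALLOC][26-50 FREE]
Free blocks: [5 25] total_free=30 largest=25 -> 100*(30-25)/30 = 500/30 ≈ 16.667 -> rounds to 17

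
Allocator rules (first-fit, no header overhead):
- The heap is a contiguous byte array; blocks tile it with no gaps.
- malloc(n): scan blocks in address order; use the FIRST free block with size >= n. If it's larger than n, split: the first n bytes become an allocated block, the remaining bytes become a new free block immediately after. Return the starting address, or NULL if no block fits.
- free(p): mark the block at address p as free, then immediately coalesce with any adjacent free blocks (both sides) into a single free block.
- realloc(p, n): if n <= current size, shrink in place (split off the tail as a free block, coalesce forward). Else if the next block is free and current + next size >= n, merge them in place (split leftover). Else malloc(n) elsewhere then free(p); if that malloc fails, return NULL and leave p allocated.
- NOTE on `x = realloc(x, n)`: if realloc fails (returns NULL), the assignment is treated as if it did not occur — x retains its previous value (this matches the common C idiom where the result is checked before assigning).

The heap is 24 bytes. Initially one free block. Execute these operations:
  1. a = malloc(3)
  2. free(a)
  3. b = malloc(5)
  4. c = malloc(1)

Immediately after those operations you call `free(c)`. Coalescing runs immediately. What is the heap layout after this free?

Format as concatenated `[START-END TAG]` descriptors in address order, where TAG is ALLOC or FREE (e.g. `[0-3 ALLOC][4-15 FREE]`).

Answer: [0-4 ALLOC][5-23 FREE]

Derivation:
Op 1: a = malloc(3) -> a = 0; heap: [0-2 ALLOC][3-23 FREE]
Op 2: free(a) -> (freed a); heap: [0-23 FREE]
Op 3: b = malloc(5) -> b = 0; heap: [0-4 ALLOC][5-23 FREE]
Op 4: c = malloc(1) -> c = 5; heap: [0-4 ALLOC][5-5 ALLOC][6-23 FREE]
free(c): c = 5 -> block [5-5 ALLOC]; mark free, coalesce with adjacent free neighbors -> [0-4 ALLOC][5-23 FREE]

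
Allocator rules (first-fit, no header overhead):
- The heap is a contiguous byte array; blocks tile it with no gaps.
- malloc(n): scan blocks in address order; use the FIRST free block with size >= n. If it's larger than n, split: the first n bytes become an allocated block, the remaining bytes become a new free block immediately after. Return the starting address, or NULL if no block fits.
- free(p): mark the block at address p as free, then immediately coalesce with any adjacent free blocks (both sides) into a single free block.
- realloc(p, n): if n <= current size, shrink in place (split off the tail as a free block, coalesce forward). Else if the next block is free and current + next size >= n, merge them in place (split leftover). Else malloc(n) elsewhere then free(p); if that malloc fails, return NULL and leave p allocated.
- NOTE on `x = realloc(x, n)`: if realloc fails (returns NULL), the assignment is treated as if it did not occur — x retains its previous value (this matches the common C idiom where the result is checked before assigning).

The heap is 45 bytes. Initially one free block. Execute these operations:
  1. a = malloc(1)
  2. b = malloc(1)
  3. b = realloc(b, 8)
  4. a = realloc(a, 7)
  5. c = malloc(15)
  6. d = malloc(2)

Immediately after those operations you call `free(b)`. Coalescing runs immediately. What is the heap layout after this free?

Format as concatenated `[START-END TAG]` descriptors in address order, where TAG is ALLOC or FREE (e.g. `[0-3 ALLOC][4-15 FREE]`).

Op 1: a = malloc(1) -> a = 0; heap: [0-0 ALLOC][1-44 FREE]
Op 2: b = malloc(1) -> b = 1; heap: [0-0 ALLOC][1-1 ALLOC][2-44 FREE]
Op 3: b = realloc(b, 8) -> b = 1; heap: [0-0 ALLOC][1-8 ALLOC][9-44 FREE]
Op 4: a = realloc(a, 7) -> a = 9; heap: [0-0 FREE][1-8 ALLOC][9-15 ALLOC][16-44 FREE]
Op 5: c = malloc(15) -> c = 16; heap: [0-0 FREE][1-8 ALLOC][9-15 ALLOC][16-30 ALLOC][31-44 FREE]
Op 6: d = malloc(2) -> d = 31; heap: [0-0 FREE][1-8 ALLOC][9-15 ALLOC][16-30 ALLOC][31-32 ALLOC][33-44 FREE]
free(b): b = 1 -> block [1-8 ALLOC]; mark free, coalesce with adjacent free neighbors -> [0-8 FREE][9-15 ALLOC][16-30 ALLOC][31-32 ALLOC][33-44 FREE]

Answer: [0-8 FREE][9-15 ALLOC][16-30 ALLOC][31-32 ALLOC][33-44 FREE]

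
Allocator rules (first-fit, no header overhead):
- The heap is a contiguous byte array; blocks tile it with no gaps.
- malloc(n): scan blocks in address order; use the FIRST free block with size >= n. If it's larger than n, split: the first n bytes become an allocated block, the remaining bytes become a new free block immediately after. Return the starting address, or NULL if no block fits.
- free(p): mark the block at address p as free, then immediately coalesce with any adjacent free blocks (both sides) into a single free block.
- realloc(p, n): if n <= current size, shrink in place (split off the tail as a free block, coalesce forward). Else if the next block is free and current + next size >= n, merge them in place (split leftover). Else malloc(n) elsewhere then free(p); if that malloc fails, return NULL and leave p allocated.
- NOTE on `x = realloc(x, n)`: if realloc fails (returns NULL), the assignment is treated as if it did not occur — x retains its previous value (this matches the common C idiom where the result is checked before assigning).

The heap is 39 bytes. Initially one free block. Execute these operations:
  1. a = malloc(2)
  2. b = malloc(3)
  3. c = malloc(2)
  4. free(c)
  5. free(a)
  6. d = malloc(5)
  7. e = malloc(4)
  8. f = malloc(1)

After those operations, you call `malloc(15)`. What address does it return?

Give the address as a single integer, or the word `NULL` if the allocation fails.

Op 1: a = malloc(2) -> a = 0; heap: [0-1 ALLOC][2-38 FREE]
Op 2: b = malloc(3) -> b = 2; heap: [0-1 ALLOC][2-4 ALLOC][5-38 FREE]
Op 3: c = malloc(2) -> c = 5; heap: [0-1 ALLOC][2-4 ALLOC][5-6 ALLOC][7-38 FREE]
Op 4: free(c) -> (freed c); heap: [0-1 ALLOC][2-4 ALLOC][5-38 FREE]
Op 5: free(a) -> (freed a); heap: [0-1 FREE][2-4 ALLOC][5-38 FREE]
Op 6: d = malloc(5) -> d = 5; heap: [0-1 FREE][2-4 ALLOC][5-9 ALLOC][10-38 FREE]
Op 7: e = malloc(4) -> e = 10; heap: [0-1 FREE][2-4 ALLOC][5-9 ALLOC][10-13 ALLOC][14-38 FREE]
Op 8: f = malloc(1) -> f = 0; heap: [0-0 ALLOC][1-1 FREE][2-4 ALLOC][5-9 ALLOC][10-13 ALLOC][14-38 FREE]
malloc(15): first-fit scan over [0-0 ALLOC][1-1 FREE][2-4 ALLOC][5-9 ALLOC][10-13 ALLOC][14-38 FREE] -> 14

Answer: 14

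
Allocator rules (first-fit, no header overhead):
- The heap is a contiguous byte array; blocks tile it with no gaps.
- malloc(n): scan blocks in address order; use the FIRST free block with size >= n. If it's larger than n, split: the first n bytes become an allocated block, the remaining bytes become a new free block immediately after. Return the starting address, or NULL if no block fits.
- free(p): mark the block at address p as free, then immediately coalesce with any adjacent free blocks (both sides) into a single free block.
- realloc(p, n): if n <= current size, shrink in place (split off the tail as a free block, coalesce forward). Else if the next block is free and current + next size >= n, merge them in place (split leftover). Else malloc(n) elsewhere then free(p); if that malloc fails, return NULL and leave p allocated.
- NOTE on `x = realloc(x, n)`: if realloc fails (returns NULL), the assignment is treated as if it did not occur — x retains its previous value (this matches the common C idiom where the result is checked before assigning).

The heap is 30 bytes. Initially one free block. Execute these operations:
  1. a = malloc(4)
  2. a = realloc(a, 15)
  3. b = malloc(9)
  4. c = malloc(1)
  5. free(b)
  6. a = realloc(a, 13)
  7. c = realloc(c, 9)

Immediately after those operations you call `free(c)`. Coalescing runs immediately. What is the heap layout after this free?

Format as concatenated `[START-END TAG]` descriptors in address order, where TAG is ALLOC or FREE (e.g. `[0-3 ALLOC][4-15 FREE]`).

Answer: [0-12 ALLOC][13-29 FREE]

Derivation:
Op 1: a = malloc(4) -> a = 0; heap: [0-3 ALLOC][4-29 FREE]
Op 2: a = realloc(a, 15) -> a = 0; heap: [0-14 ALLOC][15-29 FREE]
Op 3: b = malloc(9) -> b = 15; heap: [0-14 ALLOC][15-23 ALLOC][24-29 FREE]
Op 4: c = malloc(1) -> c = 24; heap: [0-14 ALLOC][15-23 ALLOC][24-24 ALLOC][25-29 FREE]
Op 5: free(b) -> (freed b); heap: [0-14 ALLOC][15-23 FREE][24-24 ALLOC][25-29 FREE]
Op 6: a = realloc(a, 13) -> a = 0; heap: [0-12 ALLOC][13-23 FREE][24-24 ALLOC][25-29 FREE]
Op 7: c = realloc(c, 9) -> c = 13; heap: [0-12 ALLOC][13-21 ALLOC][22-29 FREE]
free(c): c = 13 -> block [13-21 ALLOC]; mark free, coalesce with adjacent free neighbors -> [0-12 ALLOC][13-29 FREE]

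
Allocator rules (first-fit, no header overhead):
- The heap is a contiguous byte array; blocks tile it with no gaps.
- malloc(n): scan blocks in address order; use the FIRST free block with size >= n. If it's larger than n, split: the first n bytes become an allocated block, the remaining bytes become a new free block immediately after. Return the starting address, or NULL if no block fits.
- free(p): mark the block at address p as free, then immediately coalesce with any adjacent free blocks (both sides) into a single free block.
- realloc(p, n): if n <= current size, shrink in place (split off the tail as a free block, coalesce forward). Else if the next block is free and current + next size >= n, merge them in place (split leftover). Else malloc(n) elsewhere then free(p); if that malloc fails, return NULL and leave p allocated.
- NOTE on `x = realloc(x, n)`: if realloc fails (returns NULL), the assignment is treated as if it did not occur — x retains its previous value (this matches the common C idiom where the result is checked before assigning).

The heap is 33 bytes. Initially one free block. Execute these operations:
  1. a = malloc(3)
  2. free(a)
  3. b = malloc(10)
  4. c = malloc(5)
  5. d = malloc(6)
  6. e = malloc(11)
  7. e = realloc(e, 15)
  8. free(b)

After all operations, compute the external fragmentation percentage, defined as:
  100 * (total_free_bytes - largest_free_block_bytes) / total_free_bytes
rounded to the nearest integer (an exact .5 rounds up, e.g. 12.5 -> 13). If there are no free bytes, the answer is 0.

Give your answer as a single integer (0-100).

Op 1: a = malloc(3) -> a = 0; heap: [0-2 ALLOC][3-32 FREE]
Op 2: free(a) -> (freed a); heap: [0-32 FREE]
Op 3: b = malloc(10) -> b = 0; heap: [0-9 ALLOC][10-32 FREE]
Op 4: c = malloc(5) -> c = 10; heap: [0-9 ALLOC][10-14 ALLOC][15-32 FREE]
Op 5: d = malloc(6) -> d = 15; heap: [0-9 ALLOC][10-14 ALLOC][15-20 ALLOC][21-32 FREE]
Op 6: e = malloc(11) -> e = 21; heap: [0-9 ALLOC][10-14 ALLOC][15-20 ALLOC][21-31 ALLOC][32-32 FREE]
Op 7: e = realloc(e, 15) -> NULL (e unchanged); heap: [0-9 ALLOC][10-14 ALLOC][15-20 ALLOC][21-31 ALLOC][32-32 FREE]
Op 8: free(b) -> (freed b); heap: [0-9 FREE][10-14 ALLOC][15-20 ALLOC][21-31 ALLOC][32-32 FREE]
Free blocks: [10 1] total_free=11 largest=10 -> 100*(11-10)/11 = 100/11 ≈ 9.091 -> rounds to 9

Answer: 9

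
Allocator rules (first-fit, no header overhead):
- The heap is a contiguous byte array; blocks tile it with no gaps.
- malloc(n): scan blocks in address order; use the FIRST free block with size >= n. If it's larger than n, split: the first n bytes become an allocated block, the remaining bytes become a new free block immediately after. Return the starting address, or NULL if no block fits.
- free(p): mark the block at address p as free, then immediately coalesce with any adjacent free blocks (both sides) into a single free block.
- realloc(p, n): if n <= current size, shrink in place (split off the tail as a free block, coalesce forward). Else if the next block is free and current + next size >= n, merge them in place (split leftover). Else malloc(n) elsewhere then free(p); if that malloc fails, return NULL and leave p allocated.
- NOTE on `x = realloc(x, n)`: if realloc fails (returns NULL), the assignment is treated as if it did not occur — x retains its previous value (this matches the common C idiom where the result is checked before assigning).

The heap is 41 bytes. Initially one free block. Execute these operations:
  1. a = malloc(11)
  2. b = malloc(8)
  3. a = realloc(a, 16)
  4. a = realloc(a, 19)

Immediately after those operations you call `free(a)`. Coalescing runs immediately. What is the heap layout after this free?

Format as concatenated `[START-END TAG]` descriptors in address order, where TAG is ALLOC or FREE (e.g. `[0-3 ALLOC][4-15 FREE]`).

Answer: [0-10 FREE][11-18 ALLOC][19-40 FREE]

Derivation:
Op 1: a = malloc(11) -> a = 0; heap: [0-10 ALLOC][11-40 FREE]
Op 2: b = malloc(8) -> b = 11; heap: [0-10 ALLOC][11-18 ALLOC][19-40 FREE]
Op 3: a = realloc(a, 16) -> a = 19; heap: [0-10 FREE][11-18 ALLOC][19-34 ALLOC][35-40 FREE]
Op 4: a = realloc(a, 19) -> a = 19; heap: [0-10 FREE][11-18 ALLOC][19-37 ALLOC][38-40 FREE]
free(a): a = 19 -> block [19-37 ALLOC]; mark free, coalesce with adjacent free neighbors -> [0-10 FREE][11-18 ALLOC][19-40 FREE]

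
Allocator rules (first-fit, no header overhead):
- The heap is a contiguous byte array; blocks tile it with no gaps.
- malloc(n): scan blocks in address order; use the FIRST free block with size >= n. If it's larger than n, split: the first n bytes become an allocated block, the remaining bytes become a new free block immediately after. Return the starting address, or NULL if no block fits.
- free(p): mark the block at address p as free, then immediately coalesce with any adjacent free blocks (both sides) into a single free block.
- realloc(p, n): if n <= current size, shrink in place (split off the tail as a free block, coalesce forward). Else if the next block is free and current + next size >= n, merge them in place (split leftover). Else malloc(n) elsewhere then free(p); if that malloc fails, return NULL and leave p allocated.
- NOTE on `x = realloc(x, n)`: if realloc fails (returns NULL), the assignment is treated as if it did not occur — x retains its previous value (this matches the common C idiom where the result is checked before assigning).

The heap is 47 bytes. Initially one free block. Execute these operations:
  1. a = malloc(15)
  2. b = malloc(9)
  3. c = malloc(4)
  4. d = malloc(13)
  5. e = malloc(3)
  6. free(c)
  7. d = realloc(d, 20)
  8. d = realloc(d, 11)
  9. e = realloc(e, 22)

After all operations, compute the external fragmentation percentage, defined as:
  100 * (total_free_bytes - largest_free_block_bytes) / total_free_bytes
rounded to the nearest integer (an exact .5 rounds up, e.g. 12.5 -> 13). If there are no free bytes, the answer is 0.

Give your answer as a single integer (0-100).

Answer: 56

Derivation:
Op 1: a = malloc(15) -> a = 0; heap: [0-14 ALLOC][15-46 FREE]
Op 2: b = malloc(9) -> b = 15; heap: [0-14 ALLOC][15-23 ALLOC][24-46 FREE]
Op 3: c = malloc(4) -> c = 24; heap: [0-14 ALLOC][15-23 ALLOC][24-27 ALLOC][28-46 FREE]
Op 4: d = malloc(13) -> d = 28; heap: [0-14 ALLOC][15-23 ALLOC][24-27 ALLOC][28-40 ALLOC][41-46 FREE]
Op 5: e = malloc(3) -> e = 41; heap: [0-14 ALLOC][15-23 ALLOC][24-27 ALLOC][28-40 ALLOC][41-43 ALLOC][44-46 FREE]
Op 6: free(c) -> (freed c); heap: [0-14 ALLOC][15-23 ALLOC][24-27 FREE][28-40 ALLOC][41-43 ALLOC][44-46 FREE]
Op 7: d = realloc(d, 20) -> NULL (d unchanged); heap: [0-14 ALLOC][15-23 ALLOC][24-27 FREE][28-40 ALLOC][41-43 ALLOC][44-46 FREE]
Op 8: d = realloc(d, 11) -> d = 28; heap: [0-14 ALLOC][15-23 ALLOC][24-27 FREE][28-38 ALLOC][39-40 FREE][41-43 ALLOC][44-46 FREE]
Op 9: e = realloc(e, 22) -> NULL (e unchanged); heap: [0-14 ALLOC][15-23 ALLOC][24-27 FREE][28-38 ALLOC][39-40 FREE][41-43 ALLOC][44-46 FREE]
Free blocks: [4 2 3] total_free=9 largest=4 -> 100*(9-4)/9 = 500/9 ≈ 55.556 -> rounds to 56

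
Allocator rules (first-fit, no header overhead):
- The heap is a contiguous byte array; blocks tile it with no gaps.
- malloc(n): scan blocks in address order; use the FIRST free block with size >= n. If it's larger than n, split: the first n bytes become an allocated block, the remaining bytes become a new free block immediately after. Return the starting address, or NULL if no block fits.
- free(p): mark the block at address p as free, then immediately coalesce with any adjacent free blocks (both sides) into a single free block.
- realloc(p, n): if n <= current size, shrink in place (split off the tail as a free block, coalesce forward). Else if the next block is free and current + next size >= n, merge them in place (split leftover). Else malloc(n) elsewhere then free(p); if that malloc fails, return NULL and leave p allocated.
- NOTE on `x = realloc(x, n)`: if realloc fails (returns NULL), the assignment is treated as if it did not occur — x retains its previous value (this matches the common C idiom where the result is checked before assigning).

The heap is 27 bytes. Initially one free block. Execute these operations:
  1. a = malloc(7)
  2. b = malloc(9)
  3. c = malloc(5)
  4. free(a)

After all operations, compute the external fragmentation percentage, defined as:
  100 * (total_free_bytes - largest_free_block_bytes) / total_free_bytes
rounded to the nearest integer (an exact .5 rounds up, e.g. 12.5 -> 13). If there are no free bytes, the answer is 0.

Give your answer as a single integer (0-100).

Op 1: a = malloc(7) -> a = 0; heap: [0-6 ALLOC][7-26 FREE]
Op 2: b = malloc(9) -> b = 7; heap: [0-6 ALLOC][7-15 ALLOC][16-26 FREE]
Op 3: c = malloc(5) -> c = 16; heap: [0-6 ALLOC][7-15 ALLOC][16-20 ALLOC][21-26 FREE]
Op 4: free(a) -> (freed a); heap: [0-6 FREE][7-15 ALLOC][16-20 ALLOC][21-26 FREE]
Free blocks: [7 6] total_free=13 largest=7 -> 100*(13-7)/13 = 600/13 ≈ 46.154 -> rounds to 46

Answer: 46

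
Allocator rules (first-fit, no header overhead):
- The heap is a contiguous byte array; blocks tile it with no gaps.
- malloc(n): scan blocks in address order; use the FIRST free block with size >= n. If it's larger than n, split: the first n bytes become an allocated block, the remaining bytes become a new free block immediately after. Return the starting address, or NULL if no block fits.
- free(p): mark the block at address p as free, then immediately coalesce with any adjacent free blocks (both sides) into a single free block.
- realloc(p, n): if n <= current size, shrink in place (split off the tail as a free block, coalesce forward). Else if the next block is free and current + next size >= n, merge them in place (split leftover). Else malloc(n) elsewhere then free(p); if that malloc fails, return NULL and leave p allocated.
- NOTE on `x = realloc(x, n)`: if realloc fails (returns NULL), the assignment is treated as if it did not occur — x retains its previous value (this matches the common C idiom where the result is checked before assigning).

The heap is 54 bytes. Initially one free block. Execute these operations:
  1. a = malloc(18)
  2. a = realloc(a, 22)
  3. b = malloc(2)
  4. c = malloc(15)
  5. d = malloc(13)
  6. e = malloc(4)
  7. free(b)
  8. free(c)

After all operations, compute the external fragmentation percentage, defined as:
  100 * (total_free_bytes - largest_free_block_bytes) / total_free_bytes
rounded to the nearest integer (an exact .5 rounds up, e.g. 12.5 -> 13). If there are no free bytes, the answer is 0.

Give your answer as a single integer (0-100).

Answer: 11

Derivation:
Op 1: a = malloc(18) -> a = 0; heap: [0-17 ALLOC][18-53 FREE]
Op 2: a = realloc(a, 22) -> a = 0; heap: [0-21 ALLOC][22-53 FREE]
Op 3: b = malloc(2) -> b = 22; heap: [0-21 ALLOC][22-23 ALLOC][24-53 FREE]
Op 4: c = malloc(15) -> c = 24; heap: [0-21 ALLOC][22-23 ALLOC][24-38 ALLOC][39-53 FREE]
Op 5: d = malloc(13) -> d = 39; heap: [0-21 ALLOC][22-23 ALLOC][24-38 ALLOC][39-51 ALLOC][52-53 FREE]
Op 6: e = malloc(4) -> e = NULL; heap: [0-21 ALLOC][22-23 ALLOC][24-38 ALLOC][39-51 ALLOC][52-53 FREE]
Op 7: free(b) -> (freed b); heap: [0-21 ALLOC][22-23 FREE][24-38 ALLOC][39-51 ALLOC][52-53 FREE]
Op 8: free(c) -> (freed c); heap: [0-21 ALLOC][22-38 FREE][39-51 ALLOC][52-53 FREE]
Free blocks: [17 2] total_free=19 largest=17 -> 100*(19-17)/19 = 200/19 ≈ 10.526 -> rounds to 11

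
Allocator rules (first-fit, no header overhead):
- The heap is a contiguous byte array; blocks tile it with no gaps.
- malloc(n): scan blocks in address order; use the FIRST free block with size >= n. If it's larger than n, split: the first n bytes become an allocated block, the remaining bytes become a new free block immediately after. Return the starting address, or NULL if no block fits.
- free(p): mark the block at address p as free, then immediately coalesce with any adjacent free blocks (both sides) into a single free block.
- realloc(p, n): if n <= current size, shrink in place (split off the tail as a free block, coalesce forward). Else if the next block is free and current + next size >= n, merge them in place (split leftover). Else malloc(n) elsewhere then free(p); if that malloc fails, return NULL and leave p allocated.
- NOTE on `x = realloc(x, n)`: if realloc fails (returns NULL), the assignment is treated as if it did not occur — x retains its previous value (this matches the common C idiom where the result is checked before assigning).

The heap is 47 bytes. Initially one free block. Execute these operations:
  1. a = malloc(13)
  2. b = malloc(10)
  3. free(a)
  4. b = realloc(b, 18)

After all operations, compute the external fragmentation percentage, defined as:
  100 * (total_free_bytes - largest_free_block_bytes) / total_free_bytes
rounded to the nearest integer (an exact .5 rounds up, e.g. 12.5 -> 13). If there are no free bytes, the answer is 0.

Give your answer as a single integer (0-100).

Answer: 45

Derivation:
Op 1: a = malloc(13) -> a = 0; heap: [0-12 ALLOC][13-46 FREE]
Op 2: b = malloc(10) -> b = 13; heap: [0-12 ALLOC][13-22 ALLOC][23-46 FREE]
Op 3: free(a) -> (freed a); heap: [0-12 FREE][13-22 ALLOC][23-46 FREE]
Op 4: b = realloc(b, 18) -> b = 13; heap: [0-12 FREE][13-30 ALLOC][31-46 FREE]
Free blocks: [13 16] total_free=29 largest=16 -> 100*(29-16)/29 = 1300/29 ≈ 44.828 -> rounds to 45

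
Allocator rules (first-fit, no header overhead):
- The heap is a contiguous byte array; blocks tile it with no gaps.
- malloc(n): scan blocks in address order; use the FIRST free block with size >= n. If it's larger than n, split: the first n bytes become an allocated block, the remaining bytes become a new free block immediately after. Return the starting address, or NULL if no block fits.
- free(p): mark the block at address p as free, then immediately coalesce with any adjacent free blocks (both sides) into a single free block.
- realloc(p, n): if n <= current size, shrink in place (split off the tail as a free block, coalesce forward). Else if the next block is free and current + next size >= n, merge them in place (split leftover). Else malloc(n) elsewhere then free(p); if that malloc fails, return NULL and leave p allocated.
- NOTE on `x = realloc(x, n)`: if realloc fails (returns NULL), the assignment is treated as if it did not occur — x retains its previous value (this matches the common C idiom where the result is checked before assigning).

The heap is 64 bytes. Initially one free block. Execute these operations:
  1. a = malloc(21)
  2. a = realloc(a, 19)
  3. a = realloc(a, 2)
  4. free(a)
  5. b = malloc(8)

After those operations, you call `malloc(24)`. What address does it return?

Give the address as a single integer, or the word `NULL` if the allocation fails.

Answer: 8

Derivation:
Op 1: a = malloc(21) -> a = 0; heap: [0-20 ALLOC][21-63 FREE]
Op 2: a = realloc(a, 19) -> a = 0; heap: [0-18 ALLOC][19-63 FREE]
Op 3: a = realloc(a, 2) -> a = 0; heap: [0-1 ALLOC][2-63 FREE]
Op 4: free(a) -> (freed a); heap: [0-63 FREE]
Op 5: b = malloc(8) -> b = 0; heap: [0-7 ALLOC][8-63 FREE]
malloc(24): first-fit scan over [0-7 ALLOC][8-63 FREE] -> 8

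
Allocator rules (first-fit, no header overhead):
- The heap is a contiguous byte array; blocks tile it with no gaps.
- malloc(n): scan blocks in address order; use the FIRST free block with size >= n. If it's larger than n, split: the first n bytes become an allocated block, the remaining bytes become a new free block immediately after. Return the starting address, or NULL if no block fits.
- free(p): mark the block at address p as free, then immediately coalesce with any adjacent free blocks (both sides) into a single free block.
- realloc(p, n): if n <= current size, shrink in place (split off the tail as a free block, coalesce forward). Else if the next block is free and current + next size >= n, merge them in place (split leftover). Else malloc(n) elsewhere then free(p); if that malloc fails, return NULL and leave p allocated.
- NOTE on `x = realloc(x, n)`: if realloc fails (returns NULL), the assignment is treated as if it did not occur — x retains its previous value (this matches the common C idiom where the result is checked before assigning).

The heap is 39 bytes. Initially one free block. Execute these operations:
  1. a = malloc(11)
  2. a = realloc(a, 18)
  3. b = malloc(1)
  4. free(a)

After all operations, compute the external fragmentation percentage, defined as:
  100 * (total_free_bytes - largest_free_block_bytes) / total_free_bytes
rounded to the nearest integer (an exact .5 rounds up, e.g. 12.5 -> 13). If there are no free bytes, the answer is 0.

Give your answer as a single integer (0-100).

Op 1: a = malloc(11) -> a = 0; heap: [0-10 ALLOC][11-38 FREE]
Op 2: a = realloc(a, 18) -> a = 0; heap: [0-17 ALLOC][18-38 FREE]
Op 3: b = malloc(1) -> b = 18; heap: [0-17 ALLOC][18-18 ALLOC][19-38 FREE]
Op 4: free(a) -> (freed a); heap: [0-17 FREE][18-18 ALLOC][19-38 FREE]
Free blocks: [18 20] total_free=38 largest=20 -> 100*(38-20)/38 = 1800/38 ≈ 47.368 -> rounds to 47

Answer: 47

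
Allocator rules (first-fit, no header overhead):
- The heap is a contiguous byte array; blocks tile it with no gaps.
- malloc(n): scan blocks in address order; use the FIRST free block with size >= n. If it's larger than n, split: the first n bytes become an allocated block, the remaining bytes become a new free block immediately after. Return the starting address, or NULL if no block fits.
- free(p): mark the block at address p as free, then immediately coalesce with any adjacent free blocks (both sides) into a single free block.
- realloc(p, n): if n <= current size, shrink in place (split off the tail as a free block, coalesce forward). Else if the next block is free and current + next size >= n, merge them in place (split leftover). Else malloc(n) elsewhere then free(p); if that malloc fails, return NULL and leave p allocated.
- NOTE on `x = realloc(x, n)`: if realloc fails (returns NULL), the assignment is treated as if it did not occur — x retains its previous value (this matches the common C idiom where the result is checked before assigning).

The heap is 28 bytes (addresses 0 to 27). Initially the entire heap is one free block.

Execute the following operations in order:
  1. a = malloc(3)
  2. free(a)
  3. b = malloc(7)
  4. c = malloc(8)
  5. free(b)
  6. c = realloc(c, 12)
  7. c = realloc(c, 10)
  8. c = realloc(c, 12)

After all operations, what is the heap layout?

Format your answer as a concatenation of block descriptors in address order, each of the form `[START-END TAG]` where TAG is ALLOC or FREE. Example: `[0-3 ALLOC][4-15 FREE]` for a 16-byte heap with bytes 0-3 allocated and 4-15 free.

Op 1: a = malloc(3) -> a = 0; heap: [0-2 ALLOC][3-27 FREE]
Op 2: free(a) -> (freed a); heap: [0-27 FREE]
Op 3: b = malloc(7) -> b = 0; heap: [0-6 ALLOC][7-27 FREE]
Op 4: c = malloc(8) -> c = 7; heap: [0-6 ALLOC][7-14 ALLOC][15-27 FREE]
Op 5: free(b) -> (freed b); heap: [0-6 FREE][7-14 ALLOC][15-27 FREE]
Op 6: c = realloc(c, 12) -> c = 7; heap: [0-6 FREE][7-18 ALLOC][19-27 FREE]
Op 7: c = realloc(c, 10) -> c = 7; heap: [0-6 FREE][7-16 ALLOC][17-27 FREE]
Op 8: c = realloc(c, 12) -> c = 7; heap: [0-6 FREE][7-18 ALLOC][19-27 FREE]

Answer: [0-6 FREE][7-18 ALLOC][19-27 FREE]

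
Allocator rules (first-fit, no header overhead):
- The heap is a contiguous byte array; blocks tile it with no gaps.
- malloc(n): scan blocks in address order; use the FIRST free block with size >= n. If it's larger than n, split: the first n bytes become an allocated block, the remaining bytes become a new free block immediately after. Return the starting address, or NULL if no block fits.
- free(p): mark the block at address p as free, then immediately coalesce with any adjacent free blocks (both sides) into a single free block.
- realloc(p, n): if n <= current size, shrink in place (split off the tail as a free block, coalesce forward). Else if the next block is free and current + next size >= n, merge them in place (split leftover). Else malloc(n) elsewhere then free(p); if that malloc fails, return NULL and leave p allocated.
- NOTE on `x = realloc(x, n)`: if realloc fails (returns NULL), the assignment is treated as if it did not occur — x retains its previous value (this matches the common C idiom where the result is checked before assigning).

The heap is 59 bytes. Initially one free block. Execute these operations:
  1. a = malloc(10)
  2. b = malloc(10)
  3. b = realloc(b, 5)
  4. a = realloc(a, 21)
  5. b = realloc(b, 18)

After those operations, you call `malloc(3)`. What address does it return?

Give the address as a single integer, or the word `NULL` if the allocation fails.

Op 1: a = malloc(10) -> a = 0; heap: [0-9 ALLOC][10-58 FREE]
Op 2: b = malloc(10) -> b = 10; heap: [0-9 ALLOC][10-19 ALLOC][20-58 FREE]
Op 3: b = realloc(b, 5) -> b = 10; heap: [0-9 ALLOC][10-14 ALLOC][15-58 FREE]
Op 4: a = realloc(a, 21) -> a = 15; heap: [0-9 FREE][10-14 ALLOC][15-35 ALLOC][36-58 FREE]
Op 5: b = realloc(b, 18) -> b = 36; heap: [0-14 FREE][15-35 ALLOC][36-53 ALLOC][54-58 FREE]
malloc(3): first-fit scan over [0-14 FREE][15-35 ALLOC][36-53 ALLOC][54-58 FREE] -> 0

Answer: 0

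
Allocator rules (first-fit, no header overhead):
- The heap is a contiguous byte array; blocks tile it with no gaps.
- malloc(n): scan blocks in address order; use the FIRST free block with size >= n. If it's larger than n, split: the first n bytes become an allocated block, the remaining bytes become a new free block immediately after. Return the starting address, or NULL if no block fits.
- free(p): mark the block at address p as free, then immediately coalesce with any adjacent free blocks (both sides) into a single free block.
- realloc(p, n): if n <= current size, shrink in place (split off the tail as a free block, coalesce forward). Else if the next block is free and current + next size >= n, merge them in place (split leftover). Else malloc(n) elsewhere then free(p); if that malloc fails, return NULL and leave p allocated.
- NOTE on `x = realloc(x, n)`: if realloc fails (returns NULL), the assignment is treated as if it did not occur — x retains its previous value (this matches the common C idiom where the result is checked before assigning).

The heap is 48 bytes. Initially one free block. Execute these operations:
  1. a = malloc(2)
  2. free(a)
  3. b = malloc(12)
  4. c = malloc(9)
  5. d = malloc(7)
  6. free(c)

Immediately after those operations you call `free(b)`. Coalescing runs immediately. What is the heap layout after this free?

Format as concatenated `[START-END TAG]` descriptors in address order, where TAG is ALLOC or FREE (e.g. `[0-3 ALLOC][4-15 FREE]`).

Op 1: a = malloc(2) -> a = 0; heap: [0-1 ALLOC][2-47 FREE]
Op 2: free(a) -> (freed a); heap: [0-47 FREE]
Op 3: b = malloc(12) -> b = 0; heap: [0-11 ALLOC][12-47 FREE]
Op 4: c = malloc(9) -> c = 12; heap: [0-11 ALLOC][12-20 ALLOC][21-47 FREE]
Op 5: d = malloc(7) -> d = 21; heap: [0-11 ALLOC][12-20 ALLOC][21-27 ALLOC][28-47 FREE]
Op 6: free(c) -> (freed c); heap: [0-11 ALLOC][12-20 FREE][21-27 ALLOC][28-47 FREE]
free(b): b = 0 -> block [0-11 ALLOC]; mark free, coalesce with adjacent free neighbors -> [0-20 FREE][21-27 ALLOC][28-47 FREE]

Answer: [0-20 FREE][21-27 ALLOC][28-47 FREE]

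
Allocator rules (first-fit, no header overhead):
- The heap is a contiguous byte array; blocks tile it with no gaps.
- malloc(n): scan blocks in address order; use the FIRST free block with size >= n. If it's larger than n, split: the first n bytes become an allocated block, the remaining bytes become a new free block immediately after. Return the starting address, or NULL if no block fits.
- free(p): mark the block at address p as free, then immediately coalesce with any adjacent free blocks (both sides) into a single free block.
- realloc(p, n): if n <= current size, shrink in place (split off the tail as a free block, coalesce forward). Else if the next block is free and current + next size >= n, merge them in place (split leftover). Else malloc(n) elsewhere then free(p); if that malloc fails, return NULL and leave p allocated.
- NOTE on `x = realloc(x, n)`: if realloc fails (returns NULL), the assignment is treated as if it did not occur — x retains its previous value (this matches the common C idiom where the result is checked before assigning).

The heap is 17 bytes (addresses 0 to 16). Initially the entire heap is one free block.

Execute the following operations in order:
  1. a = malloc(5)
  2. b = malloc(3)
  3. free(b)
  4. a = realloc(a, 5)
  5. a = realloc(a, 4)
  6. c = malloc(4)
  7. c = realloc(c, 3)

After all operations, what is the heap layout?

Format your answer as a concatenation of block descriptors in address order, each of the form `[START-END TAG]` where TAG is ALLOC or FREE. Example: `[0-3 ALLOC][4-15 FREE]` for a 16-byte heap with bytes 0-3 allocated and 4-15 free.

Answer: [0-3 ALLOC][4-6 ALLOC][7-16 FREE]

Derivation:
Op 1: a = malloc(5) -> a = 0; heap: [0-4 ALLOC][5-16 FREE]
Op 2: b = malloc(3) -> b = 5; heap: [0-4 ALLOC][5-7 ALLOC][8-16 FREE]
Op 3: free(b) -> (freed b); heap: [0-4 ALLOC][5-16 FREE]
Op 4: a = realloc(a, 5) -> a = 0; heap: [0-4 ALLOC][5-16 FREE]
Op 5: a = realloc(a, 4) -> a = 0; heap: [0-3 ALLOC][4-16 FREE]
Op 6: c = malloc(4) -> c = 4; heap: [0-3 ALLOC][4-7 ALLOC][8-16 FREE]
Op 7: c = realloc(c, 3) -> c = 4; heap: [0-3 ALLOC][4-6 ALLOC][7-16 FREE]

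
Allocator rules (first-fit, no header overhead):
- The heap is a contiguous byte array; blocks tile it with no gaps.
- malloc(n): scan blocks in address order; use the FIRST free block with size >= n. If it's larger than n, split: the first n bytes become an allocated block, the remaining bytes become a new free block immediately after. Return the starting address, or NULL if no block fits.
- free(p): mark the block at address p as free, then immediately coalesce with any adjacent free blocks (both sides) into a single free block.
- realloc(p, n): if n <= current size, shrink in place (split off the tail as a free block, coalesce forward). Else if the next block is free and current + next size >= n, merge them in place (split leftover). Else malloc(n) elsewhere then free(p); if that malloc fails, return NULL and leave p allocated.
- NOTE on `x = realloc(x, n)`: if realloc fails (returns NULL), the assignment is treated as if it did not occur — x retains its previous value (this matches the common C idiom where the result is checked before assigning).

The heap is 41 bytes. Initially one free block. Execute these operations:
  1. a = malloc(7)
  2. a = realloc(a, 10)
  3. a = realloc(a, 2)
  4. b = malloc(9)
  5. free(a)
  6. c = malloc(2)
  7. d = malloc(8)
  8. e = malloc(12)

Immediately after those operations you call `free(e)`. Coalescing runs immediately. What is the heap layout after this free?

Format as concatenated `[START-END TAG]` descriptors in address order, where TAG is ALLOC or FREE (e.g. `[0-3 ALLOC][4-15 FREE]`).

Op 1: a = malloc(7) -> a = 0; heap: [0-6 ALLOC][7-40 FREE]
Op 2: a = realloc(a, 10) -> a = 0; heap: [0-9 ALLOC][10-40 FREE]
Op 3: a = realloc(a, 2) -> a = 0; heap: [0-1 ALLOC][2-40 FREE]
Op 4: b = malloc(9) -> b = 2; heap: [0-1 ALLOC][2-10 ALLOC][11-40 FREE]
Op 5: free(a) -> (freed a); heap: [0-1 FREE][2-10 ALLOC][11-40 FREE]
Op 6: c = malloc(2) -> c = 0; heap: [0-1 ALLOC][2-10 ALLOC][11-40 FREE]
Op 7: d = malloc(8) -> d = 11; heap: [0-1 ALLOC][2-10 ALLOC][11-18 ALLOC][19-40 FREE]
Op 8: e = malloc(12) -> e = 19; heap: [0-1 ALLOC][2-10 ALLOC][11-18 ALLOC][19-30 ALLOC][31-40 FREE]
free(e): e = 19 -> block [19-30 ALLOC]; mark free, coalesce with adjacent free neighbors -> [0-1 ALLOC][2-10 ALLOC][11-18 ALLOC][19-40 FREE]

Answer: [0-1 ALLOC][2-10 ALLOC][11-18 ALLOC][19-40 FREE]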